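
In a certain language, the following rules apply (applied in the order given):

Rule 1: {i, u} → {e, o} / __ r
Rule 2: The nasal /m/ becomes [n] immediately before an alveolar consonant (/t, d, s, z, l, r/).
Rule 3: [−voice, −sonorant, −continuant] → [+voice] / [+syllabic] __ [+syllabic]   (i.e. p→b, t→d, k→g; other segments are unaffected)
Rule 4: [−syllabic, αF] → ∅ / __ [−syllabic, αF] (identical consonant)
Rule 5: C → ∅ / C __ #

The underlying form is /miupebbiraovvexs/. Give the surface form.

miubeberaovex

Rule 1 (pre-rhotic lowering): /i/ is a high vowel immediately before /r/, so it lowers to [e]. /miupebbiraovvexs/ → miupebberaovvexs.
Rule 2 (nasal place assimilation): no segment meets the environment; /miupebberaovvexs/ is unchanged.
Rule 3 (intervocalic voicing): /p/ is a voiceless stop between vowels /u/ and /e/, so it voices to [b]. /miupebberaovvexs/ → miubebberaovvexs.
Rule 4 (degemination): /bb/ is a geminate; the first /b/ deletes. /vv/ is a geminate; the first /v/ deletes. /miubebberaovvexs/ → miubeberaovexs.
Rule 5 (final cluster simplification): /s/ is the second consonant of a word-final cluster /xs/, so it deletes. /miubeberaovexs/ → miubeberaovex.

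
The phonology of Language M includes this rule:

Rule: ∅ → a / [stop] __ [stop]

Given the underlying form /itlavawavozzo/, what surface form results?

No segment of /itlavawavozzo/ meets the structural description of the rule, so the form surfaces unchanged.

itlavawavozzo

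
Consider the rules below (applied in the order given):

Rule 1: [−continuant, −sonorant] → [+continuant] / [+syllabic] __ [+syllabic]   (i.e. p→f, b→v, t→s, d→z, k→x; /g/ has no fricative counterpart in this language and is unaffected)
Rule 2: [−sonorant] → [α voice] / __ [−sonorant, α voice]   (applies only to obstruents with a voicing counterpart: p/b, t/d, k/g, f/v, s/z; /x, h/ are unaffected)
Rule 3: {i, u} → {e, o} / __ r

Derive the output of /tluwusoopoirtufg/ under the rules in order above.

Rule 1 (intervocalic spirantization): /p/ is a stop between vowels /o/ and /o/, so it spirantizes to the fricative [f]. /tluwusoopoirtufg/ → tluwusoofoirtufg.
Rule 2 (regressive voicing assimilation): /f/ precedes the voiced obstruent /g/, so it voices to [v] by assimilation. /tluwusoofoirtufg/ → tluwusoofoirtuvg.
Rule 3 (pre-rhotic lowering): /i/ is a high vowel immediately before /r/, so it lowers to [e]. /tluwusoofoirtuvg/ → tluwusoofoertuvg.

tluwusoofoertuvg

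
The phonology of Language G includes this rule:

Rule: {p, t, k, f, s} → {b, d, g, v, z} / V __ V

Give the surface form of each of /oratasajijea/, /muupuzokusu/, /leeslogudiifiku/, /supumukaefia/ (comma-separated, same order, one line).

oradazajijea, muubuzoguzu, leeslogudiivigu, subumugaevia

/oratasajijea/: /t/ is a voiceless obstruent between vowels /a/ and /a/, so it voices to [d]. /s/ is a voiceless obstruent between vowels /a/ and /a/, so it voices to [z]. → [oradazajijea].
/muupuzokusu/: /p/ is a voiceless obstruent between vowels /u/ and /u/, so it voices to [b]. /k/ is a voiceless obstruent between vowels /o/ and /u/, so it voices to [g]. /s/ is a voiceless obstruent between vowels /u/ and /u/, so it voices to [z]. → [muubuzoguzu].
/leeslogudiifiku/: /f/ is a voiceless obstruent between vowels /i/ and /i/, so it voices to [v]. /k/ is a voiceless obstruent between vowels /i/ and /u/, so it voices to [g]. → [leeslogudiivigu].
/supumukaefia/: /p/ is a voiceless obstruent between vowels /u/ and /u/, so it voices to [b]. /k/ is a voiceless obstruent between vowels /u/ and /a/, so it voices to [g]. /f/ is a voiceless obstruent between vowels /e/ and /i/, so it voices to [v]. → [subumugaevia].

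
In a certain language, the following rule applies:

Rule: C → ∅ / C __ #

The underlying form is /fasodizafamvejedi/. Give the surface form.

fasodizafamvejedi

No segment of /fasodizafamvejedi/ meets the structural description of the rule, so the form surfaces unchanged.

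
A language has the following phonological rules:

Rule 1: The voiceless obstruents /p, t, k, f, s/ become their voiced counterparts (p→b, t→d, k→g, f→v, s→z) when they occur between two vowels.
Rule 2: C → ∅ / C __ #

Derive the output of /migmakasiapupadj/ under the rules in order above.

migmagaziabubad

Rule 1 (intervocalic voicing): /k/ is a voiceless obstruent between vowels /a/ and /a/, so it voices to [g]. /s/ is a voiceless obstruent between vowels /a/ and /i/, so it voices to [z]. /p/ is a voiceless obstruent between vowels /a/ and /u/, so it voices to [b]. /p/ is a voiceless obstruent between vowels /u/ and /a/, so it voices to [b]. /migmakasiapupadj/ → migmagaziabubadj.
Rule 2 (final cluster simplification): /j/ is the second consonant of a word-final cluster /dj/, so it deletes. /migmagaziabubadj/ → migmagaziabubad.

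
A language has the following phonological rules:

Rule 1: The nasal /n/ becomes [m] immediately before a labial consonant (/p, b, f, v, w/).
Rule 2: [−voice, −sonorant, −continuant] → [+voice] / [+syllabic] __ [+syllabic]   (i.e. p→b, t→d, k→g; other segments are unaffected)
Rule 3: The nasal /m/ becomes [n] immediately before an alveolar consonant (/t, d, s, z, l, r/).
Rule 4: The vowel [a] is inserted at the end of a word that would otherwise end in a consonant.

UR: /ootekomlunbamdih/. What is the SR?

oodegonlumbandiha

Rule 1 (nasal place assimilation): /n/ precedes the labial consonant /b/, so it assimilates in place to [m]. /ootekomlunbamdih/ → ootekomlumbamdih.
Rule 2 (intervocalic voicing): /t/ is a voiceless stop between vowels /o/ and /e/, so it voices to [d]. /k/ is a voiceless stop between vowels /e/ and /o/, so it voices to [g]. /ootekomlumbamdih/ → oodegomlumbamdih.
Rule 3 (nasal place assimilation): /m/ precedes the alveolar consonant /l/, so it assimilates in place to [n]. /m/ precedes the alveolar consonant /d/, so it assimilates in place to [n]. /oodegomlumbamdih/ → oodegonlumbandih.
Rule 4 (final a-epenthesis): the form ends in the consonant /h/, so [a] is inserted word-finally. /oodegonlumbandih/ → oodegonlumbandiha.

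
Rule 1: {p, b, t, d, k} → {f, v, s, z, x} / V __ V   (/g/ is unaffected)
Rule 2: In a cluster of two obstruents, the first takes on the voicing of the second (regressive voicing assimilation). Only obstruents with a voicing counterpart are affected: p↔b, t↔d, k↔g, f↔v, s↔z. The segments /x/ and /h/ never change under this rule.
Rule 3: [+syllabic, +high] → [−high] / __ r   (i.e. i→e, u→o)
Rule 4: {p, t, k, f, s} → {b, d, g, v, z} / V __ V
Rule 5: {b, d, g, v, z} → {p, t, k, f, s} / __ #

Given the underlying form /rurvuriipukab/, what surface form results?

rorvoriivuxap

Rule 1 (intervocalic spirantization): /p/ is a stop between vowels /i/ and /u/, so it spirantizes to the fricative [f]. /k/ is a stop between vowels /u/ and /a/, so it spirantizes to the fricative [x]. /rurvuriipukab/ → rurvuriifuxab.
Rule 2 (regressive voicing assimilation): no segment meets the environment; /rurvuriifuxab/ is unchanged.
Rule 3 (pre-rhotic lowering): /u/ is a high vowel immediately before /r/, so it lowers to [o]. /u/ is a high vowel immediately before /r/, so it lowers to [o]. /rurvuriifuxab/ → rorvoriifuxab.
Rule 4 (intervocalic voicing): /f/ is a voiceless obstruent between vowels /i/ and /u/, so it voices to [v]. /rorvoriifuxab/ → rorvoriivuxab.
Rule 5 (final devoicing): /b/ is a voiced obstruent in word-final position, so it devoices to [p]. /rorvoriivuxab/ → rorvoriivuxap.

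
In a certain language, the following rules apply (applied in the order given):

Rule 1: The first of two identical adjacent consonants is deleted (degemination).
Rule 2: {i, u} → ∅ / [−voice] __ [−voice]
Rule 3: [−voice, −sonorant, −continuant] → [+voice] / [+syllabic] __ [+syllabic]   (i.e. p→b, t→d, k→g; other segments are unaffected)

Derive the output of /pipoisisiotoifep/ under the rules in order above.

Rule 1 (degemination): no segment meets the environment; /pipoisisiotoifep/ is unchanged.
Rule 2 (high vowel syncope): /i/ is a high vowel flanked by voiceless consonants /p/ and /p/, so it deletes. /i/ is a high vowel flanked by voiceless consonants /s/ and /s/, so it deletes. /pipoisisiotoifep/ → ppoissiotoifep.
Rule 3 (intervocalic voicing): /t/ is a voiceless stop between vowels /o/ and /o/, so it voices to [d]. /ppoissiotoifep/ → ppoissiodoifep.

ppoissiodoifep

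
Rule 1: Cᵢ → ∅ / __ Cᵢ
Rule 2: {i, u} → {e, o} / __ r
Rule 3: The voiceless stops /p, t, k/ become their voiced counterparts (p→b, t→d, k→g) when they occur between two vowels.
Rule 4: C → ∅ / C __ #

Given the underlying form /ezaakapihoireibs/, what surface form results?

ezaagabihoereib

Rule 1 (degemination): no segment meets the environment; /ezaakapihoireibs/ is unchanged.
Rule 2 (pre-rhotic lowering): /i/ is a high vowel immediately before /r/, so it lowers to [e]. /ezaakapihoireibs/ → ezaakapihoereibs.
Rule 3 (intervocalic voicing): /k/ is a voiceless stop between vowels /a/ and /a/, so it voices to [g]. /p/ is a voiceless stop between vowels /a/ and /i/, so it voices to [b]. /ezaakapihoereibs/ → ezaagabihoereibs.
Rule 4 (final cluster simplification): /s/ is the second consonant of a word-final cluster /bs/, so it deletes. /ezaagabihoereibs/ → ezaagabihoereib.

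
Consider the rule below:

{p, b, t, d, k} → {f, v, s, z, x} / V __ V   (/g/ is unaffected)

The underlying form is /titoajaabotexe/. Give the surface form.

tisoajaavosexe

/t/ is a stop between vowels /i/ and /o/, so it spirantizes to the fricative [s].
/b/ is a stop between vowels /a/ and /o/, so it spirantizes to the fricative [v].
/t/ is a stop between vowels /o/ and /e/, so it spirantizes to the fricative [s].
The other instance of /t/ does not occur in the required environment and remains unchanged.
Surface form: [tisoajaavosexe].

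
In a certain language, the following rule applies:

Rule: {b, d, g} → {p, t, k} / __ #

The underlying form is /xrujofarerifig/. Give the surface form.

xrujofarerifik

/g/ is a voiced stop in word-final position, so it devoices to [k].
Surface form: [xrujofarerifik].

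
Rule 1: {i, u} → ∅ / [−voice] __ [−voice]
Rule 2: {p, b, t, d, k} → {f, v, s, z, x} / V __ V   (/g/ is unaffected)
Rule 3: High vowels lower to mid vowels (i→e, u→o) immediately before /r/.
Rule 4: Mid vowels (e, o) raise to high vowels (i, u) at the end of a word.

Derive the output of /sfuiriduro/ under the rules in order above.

sfuerizoru

Rule 1 (high vowel syncope): no segment meets the environment; /sfuiriduro/ is unchanged.
Rule 2 (intervocalic spirantization): /d/ is a stop between vowels /i/ and /u/, so it spirantizes to the fricative [z]. /sfuiriduro/ → sfuirizuro.
Rule 3 (pre-rhotic lowering): /i/ is a high vowel immediately before /r/, so it lowers to [e]. /u/ is a high vowel immediately before /r/, so it lowers to [o]. /sfuirizuro/ → sfuerizoro.
Rule 4 (final vowel raising): /o/ is a mid vowel in word-final position, so it raises to [u]. /sfuerizoro/ → sfuerizoru.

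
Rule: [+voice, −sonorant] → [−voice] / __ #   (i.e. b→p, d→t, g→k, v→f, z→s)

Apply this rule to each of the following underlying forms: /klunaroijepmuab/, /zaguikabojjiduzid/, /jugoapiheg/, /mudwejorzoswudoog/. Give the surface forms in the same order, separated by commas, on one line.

klunaroijepmuap, zaguikabojjiduzit, jugoapihek, mudwejorzoswudook

/klunaroijepmuab/: /b/ is a voiced obstruent in word-final position, so it devoices to [p]. → [klunaroijepmuap].
/zaguikabojjiduzid/: /d/ is a voiced obstruent in word-final position, so it devoices to [t]. → [zaguikabojjiduzit].
/jugoapiheg/: /g/ is a voiced obstruent in word-final position, so it devoices to [k]. → [jugoapihek].
/mudwejorzoswudoog/: /g/ is a voiced obstruent in word-final position, so it devoices to [k]. → [mudwejorzoswudook].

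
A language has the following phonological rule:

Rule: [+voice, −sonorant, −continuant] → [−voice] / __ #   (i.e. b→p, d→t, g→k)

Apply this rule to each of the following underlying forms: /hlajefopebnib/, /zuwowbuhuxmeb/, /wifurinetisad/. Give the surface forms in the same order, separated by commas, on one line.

/hlajefopebnib/: /b/ is a voiced stop in word-final position, so it devoices to [p]. → [hlajefopebnip].
/zuwowbuhuxmeb/: /b/ is a voiced stop in word-final position, so it devoices to [p]. → [zuwowbuhuxmep].
/wifurinetisad/: /d/ is a voiced stop in word-final position, so it devoices to [t]. → [wifurinetisat].

hlajefopebnip, zuwowbuhuxmep, wifurinetisat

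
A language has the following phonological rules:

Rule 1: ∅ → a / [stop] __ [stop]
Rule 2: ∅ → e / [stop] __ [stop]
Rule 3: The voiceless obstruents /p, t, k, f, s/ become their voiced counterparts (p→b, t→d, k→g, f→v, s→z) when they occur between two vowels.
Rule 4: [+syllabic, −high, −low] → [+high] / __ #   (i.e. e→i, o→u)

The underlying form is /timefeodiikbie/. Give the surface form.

Rule 1 (stop-cluster a-epenthesis): /k/ and /b/ form a stop–stop cluster, so [a] is inserted between them. /timefeodiikbie/ → timefeodiikabie.
Rule 2 (stop-cluster e-epenthesis): no segment meets the environment; /timefeodiikabie/ is unchanged.
Rule 3 (intervocalic voicing): /f/ is a voiceless obstruent between vowels /e/ and /e/, so it voices to [v]. /k/ is a voiceless obstruent between vowels /i/ and /a/, so it voices to [g]. /timefeodiikabie/ → timeveodiigabie.
Rule 4 (final vowel raising): /e/ is a mid vowel in word-final position, so it raises to [i]. /timeveodiigabie/ → timeveodiigabii.

timeveodiigabii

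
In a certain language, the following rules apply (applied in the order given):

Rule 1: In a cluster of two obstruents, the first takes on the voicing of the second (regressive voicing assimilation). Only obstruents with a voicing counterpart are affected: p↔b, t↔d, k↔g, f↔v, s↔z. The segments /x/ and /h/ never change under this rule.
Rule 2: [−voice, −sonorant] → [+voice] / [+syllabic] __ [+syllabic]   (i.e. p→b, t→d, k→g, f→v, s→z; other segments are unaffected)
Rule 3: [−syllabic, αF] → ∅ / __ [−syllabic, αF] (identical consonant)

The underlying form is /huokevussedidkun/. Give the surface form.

huogevuseditkun

Rule 1 (regressive voicing assimilation): /d/ precedes the voiceless obstruent /k/, so it devoices to [t] by assimilation. /huokevussedidkun/ → huokevusseditkun.
Rule 2 (intervocalic voicing): /k/ is a voiceless obstruent between vowels /o/ and /e/, so it voices to [g]. /huokevusseditkun/ → huogevusseditkun.
Rule 3 (degemination): /ss/ is a geminate; the first /s/ deletes. /huogevusseditkun/ → huogevuseditkun.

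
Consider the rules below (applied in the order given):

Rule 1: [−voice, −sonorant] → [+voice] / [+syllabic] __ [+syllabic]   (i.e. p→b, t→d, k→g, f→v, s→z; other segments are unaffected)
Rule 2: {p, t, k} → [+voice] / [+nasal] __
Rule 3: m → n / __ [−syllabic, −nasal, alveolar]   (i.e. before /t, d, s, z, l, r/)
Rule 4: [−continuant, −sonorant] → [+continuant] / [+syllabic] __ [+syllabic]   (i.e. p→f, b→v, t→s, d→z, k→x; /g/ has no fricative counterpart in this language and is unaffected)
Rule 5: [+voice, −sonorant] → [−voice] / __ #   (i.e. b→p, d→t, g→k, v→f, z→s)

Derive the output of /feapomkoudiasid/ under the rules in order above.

feavomgouziazit

Rule 1 (intervocalic voicing): /p/ is a voiceless obstruent between vowels /a/ and /o/, so it voices to [b]. /s/ is a voiceless obstruent between vowels /a/ and /i/, so it voices to [z]. /feapomkoudiasid/ → feabomkoudiazid.
Rule 2 (post-nasal voicing): /k/ is a voiceless stop immediately after the nasal /m/, so it voices to [g]. /feabomkoudiazid/ → feabomgoudiazid.
Rule 3 (nasal place assimilation): no segment meets the environment; /feabomgoudiazid/ is unchanged.
Rule 4 (intervocalic spirantization): /b/ is a stop between vowels /a/ and /o/, so it spirantizes to the fricative [v]. /d/ is a stop between vowels /u/ and /i/, so it spirantizes to the fricative [z]. /feabomgoudiazid/ → feavomgouziazid.
Rule 5 (final devoicing): /d/ is a voiced obstruent in word-final position, so it devoices to [t]. /feavomgouziazid/ → feavomgouziazit.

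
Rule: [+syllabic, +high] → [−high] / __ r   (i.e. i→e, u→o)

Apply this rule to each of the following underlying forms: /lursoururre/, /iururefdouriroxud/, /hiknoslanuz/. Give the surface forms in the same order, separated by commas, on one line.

lorsoororre, iororefdooreroxud, hiknoslanuz

/lursoururre/: /u/ is a high vowel immediately before /r/, so it lowers to [o]. /u/ is a high vowel immediately before /r/, so it lowers to [o]. /u/ is a high vowel immediately before /r/, so it lowers to [o]. → [lorsoororre].
/iururefdouriroxud/: /u/ is a high vowel immediately before /r/, so it lowers to [o]. /u/ is a high vowel immediately before /r/, so it lowers to [o]. /u/ is a high vowel immediately before /r/, so it lowers to [o]. /i/ is a high vowel immediately before /r/, so it lowers to [e]. → [iororefdooreroxud].
/hiknoslanuz/: the rule's environment is not met; surfaces unchanged as [hiknoslanuz].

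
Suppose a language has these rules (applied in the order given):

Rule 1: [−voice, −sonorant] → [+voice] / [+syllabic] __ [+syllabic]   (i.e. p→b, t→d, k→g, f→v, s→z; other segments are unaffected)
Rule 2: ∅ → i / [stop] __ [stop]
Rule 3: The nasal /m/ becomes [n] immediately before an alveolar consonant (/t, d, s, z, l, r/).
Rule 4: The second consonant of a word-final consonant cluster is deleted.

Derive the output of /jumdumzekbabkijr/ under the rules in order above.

Rule 1 (intervocalic voicing): no segment meets the environment; /jumdumzekbabkijr/ is unchanged.
Rule 2 (stop-cluster i-epenthesis): /k/ and /b/ form a stop–stop cluster, so [i] is inserted between them. /b/ and /k/ form a stop–stop cluster, so [i] is inserted between them. /jumdumzekbabkijr/ → jumdumzekibabikijr.
Rule 3 (nasal place assimilation): /m/ precedes the alveolar consonant /d/, so it assimilates in place to [n]. /m/ precedes the alveolar consonant /z/, so it assimilates in place to [n]. /jumdumzekibabikijr/ → jundunzekibabikijr.
Rule 4 (final cluster simplification): /r/ is the second consonant of a word-final cluster /jr/, so it deletes. /jundunzekibabikijr/ → jundunzekibabikij.

jundunzekibabikij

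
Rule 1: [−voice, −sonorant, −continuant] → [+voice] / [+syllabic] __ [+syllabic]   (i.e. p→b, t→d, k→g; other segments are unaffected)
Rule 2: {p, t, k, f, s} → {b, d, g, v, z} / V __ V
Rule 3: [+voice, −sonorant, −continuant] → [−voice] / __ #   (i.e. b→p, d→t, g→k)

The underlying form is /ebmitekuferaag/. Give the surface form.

Rule 1 (intervocalic voicing): /t/ is a voiceless stop between vowels /i/ and /e/, so it voices to [d]. /k/ is a voiceless stop between vowels /e/ and /u/, so it voices to [g]. /ebmitekuferaag/ → ebmideguferaag.
Rule 2 (intervocalic voicing): /f/ is a voiceless obstruent between vowels /u/ and /e/, so it voices to [v]. /ebmideguferaag/ → ebmideguveraag.
Rule 3 (final devoicing): /g/ is a voiced stop in word-final position, so it devoices to [k]. /ebmideguveraag/ → ebmideguveraak.

ebmideguveraak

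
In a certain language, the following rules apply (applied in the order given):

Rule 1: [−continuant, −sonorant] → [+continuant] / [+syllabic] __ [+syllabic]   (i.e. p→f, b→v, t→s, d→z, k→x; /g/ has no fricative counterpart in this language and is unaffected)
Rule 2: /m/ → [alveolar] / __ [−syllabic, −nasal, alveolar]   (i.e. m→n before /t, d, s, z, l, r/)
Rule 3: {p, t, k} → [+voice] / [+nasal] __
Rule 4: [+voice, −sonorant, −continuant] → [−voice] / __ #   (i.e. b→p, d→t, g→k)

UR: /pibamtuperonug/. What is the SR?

Rule 1 (intervocalic spirantization): /b/ is a stop between vowels /i/ and /a/, so it spirantizes to the fricative [v]. /p/ is a stop between vowels /u/ and /e/, so it spirantizes to the fricative [f]. /pibamtuperonug/ → pivamtuferonug.
Rule 2 (nasal place assimilation): /m/ precedes the alveolar consonant /t/, so it assimilates in place to [n]. /pivamtuferonug/ → pivantuferonug.
Rule 3 (post-nasal voicing): /t/ is a voiceless stop immediately after the nasal /n/, so it voices to [d]. /pivantuferonug/ → pivanduferonug.
Rule 4 (final devoicing): /g/ is a voiced stop in word-final position, so it devoices to [k]. /pivanduferonug/ → pivanduferonuk.

pivanduferonuk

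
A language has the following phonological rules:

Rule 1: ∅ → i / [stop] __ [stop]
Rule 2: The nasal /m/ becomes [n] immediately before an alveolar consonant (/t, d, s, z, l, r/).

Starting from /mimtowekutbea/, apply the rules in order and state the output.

mintowekutibea

Rule 1 (stop-cluster i-epenthesis): /t/ and /b/ form a stop–stop cluster, so [i] is inserted between them. /mimtowekutbea/ → mimtowekutibea.
Rule 2 (nasal place assimilation): /m/ precedes the alveolar consonant /t/, so it assimilates in place to [n]. /mimtowekutibea/ → mintowekutibea.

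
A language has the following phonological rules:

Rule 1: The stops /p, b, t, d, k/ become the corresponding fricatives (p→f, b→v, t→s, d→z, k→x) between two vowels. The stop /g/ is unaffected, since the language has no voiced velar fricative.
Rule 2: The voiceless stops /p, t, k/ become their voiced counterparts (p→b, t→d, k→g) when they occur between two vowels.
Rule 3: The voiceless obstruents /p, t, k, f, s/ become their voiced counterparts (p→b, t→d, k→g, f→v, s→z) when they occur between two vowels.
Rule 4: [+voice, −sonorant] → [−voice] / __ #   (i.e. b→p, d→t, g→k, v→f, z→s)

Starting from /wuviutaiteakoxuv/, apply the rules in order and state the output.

wuviuzaizeaxoxuf

Rule 1 (intervocalic spirantization): /t/ is a stop between vowels /u/ and /a/, so it spirantizes to the fricative [s]. /t/ is a stop between vowels /i/ and /e/, so it spirantizes to the fricative [s]. /k/ is a stop between vowels /a/ and /o/, so it spirantizes to the fricative [x]. /wuviutaiteakoxuv/ → wuviusaiseaxoxuv.
Rule 2 (intervocalic voicing): no segment meets the environment; /wuviusaiseaxoxuv/ is unchanged.
Rule 3 (intervocalic voicing): /s/ is a voiceless obstruent between vowels /u/ and /a/, so it voices to [z]. /s/ is a voiceless obstruent between vowels /i/ and /e/, so it voices to [z]. /wuviusaiseaxoxuv/ → wuviuzaizeaxoxuv.
Rule 4 (final devoicing): /v/ is a voiced obstruent in word-final position, so it devoices to [f]. /wuviuzaizeaxoxuv/ → wuviuzaizeaxoxuf.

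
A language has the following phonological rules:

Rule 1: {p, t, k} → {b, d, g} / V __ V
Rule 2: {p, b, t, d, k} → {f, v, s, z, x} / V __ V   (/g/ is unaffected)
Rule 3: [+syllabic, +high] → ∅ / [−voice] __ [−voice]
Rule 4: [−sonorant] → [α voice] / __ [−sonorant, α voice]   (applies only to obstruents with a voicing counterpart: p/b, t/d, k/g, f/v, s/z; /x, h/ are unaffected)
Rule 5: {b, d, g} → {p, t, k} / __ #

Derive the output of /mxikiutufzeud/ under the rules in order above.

mxigiuzuvzeut

Rule 1 (intervocalic voicing): /k/ is a voiceless stop between vowels /i/ and /i/, so it voices to [g]. /t/ is a voiceless stop between vowels /u/ and /u/, so it voices to [d]. /mxikiutufzeud/ → mxigiudufzeud.
Rule 2 (intervocalic spirantization): /d/ is a stop between vowels /u/ and /u/, so it spirantizes to the fricative [z]. /mxigiudufzeud/ → mxigiuzufzeud.
Rule 3 (high vowel syncope): no segment meets the environment; /mxigiuzufzeud/ is unchanged.
Rule 4 (regressive voicing assimilation): /f/ precedes the voiced obstruent /z/, so it voices to [v] by assimilation. /mxigiuzufzeud/ → mxigiuzuvzeud.
Rule 5 (final devoicing): /d/ is a voiced stop in word-final position, so it devoices to [t]. /mxigiuzuvzeud/ → mxigiuzuvzeut.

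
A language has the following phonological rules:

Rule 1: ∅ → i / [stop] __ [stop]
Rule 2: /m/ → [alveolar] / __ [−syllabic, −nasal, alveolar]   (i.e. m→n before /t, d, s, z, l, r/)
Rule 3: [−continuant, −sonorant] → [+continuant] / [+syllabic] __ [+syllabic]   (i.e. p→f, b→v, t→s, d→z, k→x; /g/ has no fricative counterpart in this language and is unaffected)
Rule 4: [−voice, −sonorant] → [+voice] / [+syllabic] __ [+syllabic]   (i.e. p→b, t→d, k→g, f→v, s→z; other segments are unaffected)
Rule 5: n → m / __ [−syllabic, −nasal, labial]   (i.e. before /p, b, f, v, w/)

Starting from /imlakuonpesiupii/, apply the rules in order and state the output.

inlaxuompeziuvii

Rule 1 (stop-cluster i-epenthesis): no segment meets the environment; /imlakuonpesiupii/ is unchanged.
Rule 2 (nasal place assimilation): /m/ precedes the alveolar consonant /l/, so it assimilates in place to [n]. /imlakuonpesiupii/ → inlakuonpesiupii.
Rule 3 (intervocalic spirantization): /k/ is a stop between vowels /a/ and /u/, so it spirantizes to the fricative [x]. /p/ is a stop between vowels /u/ and /i/, so it spirantizes to the fricative [f]. /inlakuonpesiupii/ → inlaxuonpesiufii.
Rule 4 (intervocalic voicing): /s/ is a voiceless obstruent between vowels /e/ and /i/, so it voices to [z]. /f/ is a voiceless obstruent between vowels /u/ and /i/, so it voices to [v]. /inlaxuonpesiufii/ → inlaxuonpeziuvii.
Rule 5 (nasal place assimilation): /n/ precedes the labial consonant /p/, so it assimilates in place to [m]. /inlaxuonpeziuvii/ → inlaxuompeziuvii.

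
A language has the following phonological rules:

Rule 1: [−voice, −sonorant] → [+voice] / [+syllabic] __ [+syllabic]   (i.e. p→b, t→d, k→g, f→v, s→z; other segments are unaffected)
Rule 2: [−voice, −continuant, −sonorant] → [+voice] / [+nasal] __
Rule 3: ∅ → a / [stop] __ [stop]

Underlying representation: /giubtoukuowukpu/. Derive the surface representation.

Rule 1 (intervocalic voicing): /k/ is a voiceless obstruent between vowels /u/ and /u/, so it voices to [g]. /giubtoukuowukpu/ → giubtouguowukpu.
Rule 2 (post-nasal voicing): no segment meets the environment; /giubtouguowukpu/ is unchanged.
Rule 3 (stop-cluster a-epenthesis): /b/ and /t/ form a stop–stop cluster, so [a] is inserted between them. /k/ and /p/ form a stop–stop cluster, so [a] is inserted between them. /giubtouguowukpu/ → giubatouguowukapu.

giubatouguowukapu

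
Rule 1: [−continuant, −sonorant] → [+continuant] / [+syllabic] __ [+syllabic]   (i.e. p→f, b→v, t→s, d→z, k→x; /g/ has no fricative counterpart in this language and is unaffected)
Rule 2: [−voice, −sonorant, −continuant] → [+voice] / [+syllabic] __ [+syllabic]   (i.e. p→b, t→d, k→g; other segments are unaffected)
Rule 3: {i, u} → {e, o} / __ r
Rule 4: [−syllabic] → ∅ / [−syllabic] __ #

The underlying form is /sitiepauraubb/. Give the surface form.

sisiefaoraub

Rule 1 (intervocalic spirantization): /t/ is a stop between vowels /i/ and /i/, so it spirantizes to the fricative [s]. /p/ is a stop between vowels /e/ and /a/, so it spirantizes to the fricative [f]. /sitiepauraubb/ → sisiefauraubb.
Rule 2 (intervocalic voicing): no segment meets the environment; /sisiefauraubb/ is unchanged.
Rule 3 (pre-rhotic lowering): /u/ is a high vowel immediately before /r/, so it lowers to [o]. /sisiefauraubb/ → sisiefaoraubb.
Rule 4 (final cluster simplification): /b/ is the second consonant of a word-final cluster /bb/, so it deletes. /sisiefaoraubb/ → sisiefaoraub.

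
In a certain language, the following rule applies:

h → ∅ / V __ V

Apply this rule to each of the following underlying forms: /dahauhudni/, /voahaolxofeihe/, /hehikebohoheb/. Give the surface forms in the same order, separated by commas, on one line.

/dahauhudni/: /h/ occurs between vowels /a/ and /a/, so it deletes. /h/ occurs between vowels /u/ and /u/, so it deletes. → [daauudni].
/voahaolxofeihe/: /h/ occurs between vowels /a/ and /a/, so it deletes. /h/ occurs between vowels /i/ and /e/, so it deletes. → [voaaolxofeie].
/hehikebohoheb/: /h/ occurs between vowels /e/ and /i/, so it deletes. /h/ occurs between vowels /o/ and /o/, so it deletes. /h/ occurs between vowels /o/ and /e/, so it deletes. → [heikebooeb].

daauudni, voaaolxofeie, heikebooeb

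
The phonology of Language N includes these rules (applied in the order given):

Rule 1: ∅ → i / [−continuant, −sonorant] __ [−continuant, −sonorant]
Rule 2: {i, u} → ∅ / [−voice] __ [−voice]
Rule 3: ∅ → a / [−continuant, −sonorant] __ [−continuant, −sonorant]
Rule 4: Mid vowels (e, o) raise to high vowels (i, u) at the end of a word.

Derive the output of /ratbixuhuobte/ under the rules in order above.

ratibixhuobiti

Rule 1 (stop-cluster i-epenthesis): /t/ and /b/ form a stop–stop cluster, so [i] is inserted between them. /b/ and /t/ form a stop–stop cluster, so [i] is inserted between them. /ratbixuhuobte/ → ratibixuhuobite.
Rule 2 (high vowel syncope): /u/ is a high vowel flanked by voiceless consonants /x/ and /h/, so it deletes. /ratibixuhuobite/ → ratibixhuobite.
Rule 3 (stop-cluster a-epenthesis): no segment meets the environment; /ratibixhuobite/ is unchanged.
Rule 4 (final vowel raising): /e/ is a mid vowel in word-final position, so it raises to [i]. /ratibixhuobite/ → ratibixhuobiti.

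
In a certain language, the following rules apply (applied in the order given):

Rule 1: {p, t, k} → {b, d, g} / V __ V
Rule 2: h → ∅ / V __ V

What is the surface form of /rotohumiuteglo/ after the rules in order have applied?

rodoumiudeglo

Rule 1 (intervocalic voicing): /t/ is a voiceless stop between vowels /o/ and /o/, so it voices to [d]. /t/ is a voiceless stop between vowels /u/ and /e/, so it voices to [d]. /rotohumiuteglo/ → rodohumiudeglo.
Rule 2 (intervocalic h-deletion): /h/ occurs between vowels /o/ and /u/, so it deletes. /rodohumiudeglo/ → rodoumiudeglo.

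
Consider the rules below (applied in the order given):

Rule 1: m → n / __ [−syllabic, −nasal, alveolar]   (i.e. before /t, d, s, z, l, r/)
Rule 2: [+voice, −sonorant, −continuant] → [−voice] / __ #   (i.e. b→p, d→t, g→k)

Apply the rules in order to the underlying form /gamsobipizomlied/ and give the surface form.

Rule 1 (nasal place assimilation): /m/ precedes the alveolar consonant /s/, so it assimilates in place to [n]. /m/ precedes the alveolar consonant /l/, so it assimilates in place to [n]. /gamsobipizomlied/ → gansobipizonlied.
Rule 2 (final devoicing): /d/ is a voiced stop in word-final position, so it devoices to [t]. /gansobipizonlied/ → gansobipizonliet.

gansobipizonliet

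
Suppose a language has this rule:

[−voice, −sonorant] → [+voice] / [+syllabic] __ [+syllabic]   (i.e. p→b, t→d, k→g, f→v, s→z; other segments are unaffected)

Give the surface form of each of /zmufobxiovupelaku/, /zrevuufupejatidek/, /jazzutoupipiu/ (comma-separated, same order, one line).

/zmufobxiovupelaku/: /f/ is a voiceless obstruent between vowels /u/ and /o/, so it voices to [v]. /p/ is a voiceless obstruent between vowels /u/ and /e/, so it voices to [b]. /k/ is a voiceless obstruent between vowels /a/ and /u/, so it voices to [g]. → [zmuvobxiovubelagu].
/zrevuufupejatidek/: /f/ is a voiceless obstruent between vowels /u/ and /u/, so it voices to [v]. /p/ is a voiceless obstruent between vowels /u/ and /e/, so it voices to [b]. /t/ is a voiceless obstruent between vowels /a/ and /i/, so it voices to [d]. → [zrevuuvubejadidek].
/jazzutoupipiu/: /t/ is a voiceless obstruent between vowels /u/ and /o/, so it voices to [d]. /p/ is a voiceless obstruent between vowels /u/ and /i/, so it voices to [b]. /p/ is a voiceless obstruent between vowels /i/ and /i/, so it voices to [b]. → [jazzudoubibiu].

zmuvobxiovubelagu, zrevuuvubejadidek, jazzudoubibiu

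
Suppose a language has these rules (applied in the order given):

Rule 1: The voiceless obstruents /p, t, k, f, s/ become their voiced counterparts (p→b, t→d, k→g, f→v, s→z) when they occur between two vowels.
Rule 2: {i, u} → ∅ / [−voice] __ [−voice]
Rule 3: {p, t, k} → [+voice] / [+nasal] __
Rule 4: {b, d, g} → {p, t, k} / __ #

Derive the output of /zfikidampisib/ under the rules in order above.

zfigidambizip

Rule 1 (intervocalic voicing): /k/ is a voiceless obstruent between vowels /i/ and /i/, so it voices to [g]. /s/ is a voiceless obstruent between vowels /i/ and /i/, so it voices to [z]. /zfikidampisib/ → zfigidampizib.
Rule 2 (high vowel syncope): no segment meets the environment; /zfigidampizib/ is unchanged.
Rule 3 (post-nasal voicing): /p/ is a voiceless stop immediately after the nasal /m/, so it voices to [b]. /zfigidampizib/ → zfigidambizib.
Rule 4 (final devoicing): /b/ is a voiced stop in word-final position, so it devoices to [p]. /zfigidambizib/ → zfigidambizip.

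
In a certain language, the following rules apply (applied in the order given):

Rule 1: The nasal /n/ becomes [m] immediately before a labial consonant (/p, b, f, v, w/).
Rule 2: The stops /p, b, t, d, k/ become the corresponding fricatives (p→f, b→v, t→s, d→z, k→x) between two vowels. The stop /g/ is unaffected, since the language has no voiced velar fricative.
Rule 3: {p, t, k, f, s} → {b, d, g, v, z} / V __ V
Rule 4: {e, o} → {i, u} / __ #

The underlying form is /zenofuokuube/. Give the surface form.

zenovuoxuuvi

Rule 1 (nasal place assimilation): no segment meets the environment; /zenofuokuube/ is unchanged.
Rule 2 (intervocalic spirantization): /k/ is a stop between vowels /o/ and /u/, so it spirantizes to the fricative [x]. /b/ is a stop between vowels /u/ and /e/, so it spirantizes to the fricative [v]. /zenofuokuube/ → zenofuoxuuve.
Rule 3 (intervocalic voicing): /f/ is a voiceless obstruent between vowels /o/ and /u/, so it voices to [v]. /zenofuoxuuve/ → zenovuoxuuve.
Rule 4 (final vowel raising): /e/ is a mid vowel in word-final position, so it raises to [i]. /zenovuoxuuve/ → zenovuoxuuvi.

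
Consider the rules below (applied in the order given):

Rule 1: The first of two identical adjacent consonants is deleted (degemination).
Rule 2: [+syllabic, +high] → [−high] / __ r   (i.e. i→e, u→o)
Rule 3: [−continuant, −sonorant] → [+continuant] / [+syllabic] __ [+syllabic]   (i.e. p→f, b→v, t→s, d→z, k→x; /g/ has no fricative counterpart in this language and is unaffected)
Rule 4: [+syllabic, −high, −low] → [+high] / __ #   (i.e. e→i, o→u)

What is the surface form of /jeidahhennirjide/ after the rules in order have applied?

jeizahenerjizi

Rule 1 (degemination): /hh/ is a geminate; the first /h/ deletes. /nn/ is a geminate; the first /n/ deletes. /jeidahhennirjide/ → jeidahenirjide.
Rule 2 (pre-rhotic lowering): /i/ is a high vowel immediately before /r/, so it lowers to [e]. /jeidahenirjide/ → jeidahenerjide.
Rule 3 (intervocalic spirantization): /d/ is a stop between vowels /i/ and /a/, so it spirantizes to the fricative [z]. /d/ is a stop between vowels /i/ and /e/, so it spirantizes to the fricative [z]. /jeidahenerjide/ → jeizahenerjize.
Rule 4 (final vowel raising): /e/ is a mid vowel in word-final position, so it raises to [i]. /jeizahenerjize/ → jeizahenerjizi.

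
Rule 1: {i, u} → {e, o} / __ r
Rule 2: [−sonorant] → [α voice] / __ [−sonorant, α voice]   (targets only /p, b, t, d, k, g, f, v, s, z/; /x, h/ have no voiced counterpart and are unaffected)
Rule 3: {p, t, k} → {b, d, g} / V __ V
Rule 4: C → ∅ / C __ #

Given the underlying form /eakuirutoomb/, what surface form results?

eaguerudoom

Rule 1 (pre-rhotic lowering): /i/ is a high vowel immediately before /r/, so it lowers to [e]. /eakuirutoomb/ → eakuerutoomb.
Rule 2 (regressive voicing assimilation): no segment meets the environment; /eakuerutoomb/ is unchanged.
Rule 3 (intervocalic voicing): /k/ is a voiceless stop between vowels /a/ and /u/, so it voices to [g]. /t/ is a voiceless stop between vowels /u/ and /o/, so it voices to [d]. /eakuerutoomb/ → eaguerudoomb.
Rule 4 (final cluster simplification): /b/ is the second consonant of a word-final cluster /mb/, so it deletes. /eaguerudoomb/ → eaguerudoom.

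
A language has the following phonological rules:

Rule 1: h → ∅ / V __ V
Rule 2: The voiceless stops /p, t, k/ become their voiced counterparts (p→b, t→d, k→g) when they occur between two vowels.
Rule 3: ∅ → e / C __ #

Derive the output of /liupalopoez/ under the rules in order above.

liubaloboeze

Rule 1 (intervocalic h-deletion): no segment meets the environment; /liupalopoez/ is unchanged.
Rule 2 (intervocalic voicing): /p/ is a voiceless stop between vowels /u/ and /a/, so it voices to [b]. /p/ is a voiceless stop between vowels /o/ and /o/, so it voices to [b]. /liupalopoez/ → liubaloboez.
Rule 3 (final e-epenthesis): the form ends in the consonant /z/, so [e] is inserted word-finally. /liubaloboez/ → liubaloboeze.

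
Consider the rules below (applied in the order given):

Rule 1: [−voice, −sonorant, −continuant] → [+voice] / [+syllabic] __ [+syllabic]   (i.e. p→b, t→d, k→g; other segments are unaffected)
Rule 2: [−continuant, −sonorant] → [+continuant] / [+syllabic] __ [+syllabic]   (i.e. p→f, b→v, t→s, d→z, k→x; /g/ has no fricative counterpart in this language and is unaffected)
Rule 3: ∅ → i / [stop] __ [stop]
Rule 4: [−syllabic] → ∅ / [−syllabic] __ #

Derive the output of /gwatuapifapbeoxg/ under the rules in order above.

Rule 1 (intervocalic voicing): /t/ is a voiceless stop between vowels /a/ and /u/, so it voices to [d]. /p/ is a voiceless stop between vowels /a/ and /i/, so it voices to [b]. /gwatuapifapbeoxg/ → gwaduabifapbeoxg.
Rule 2 (intervocalic spirantization): /d/ is a stop between vowels /a/ and /u/, so it spirantizes to the fricative [z]. /b/ is a stop between vowels /a/ and /i/, so it spirantizes to the fricative [v]. /gwaduabifapbeoxg/ → gwazuavifapbeoxg.
Rule 3 (stop-cluster i-epenthesis): /p/ and /b/ form a stop–stop cluster, so [i] is inserted between them. /gwazuavifapbeoxg/ → gwazuavifapibeoxg.
Rule 4 (final cluster simplification): /g/ is the second consonant of a word-final cluster /xg/, so it deletes. /gwazuavifapibeoxg/ → gwazuavifapibeox.

gwazuavifapibeox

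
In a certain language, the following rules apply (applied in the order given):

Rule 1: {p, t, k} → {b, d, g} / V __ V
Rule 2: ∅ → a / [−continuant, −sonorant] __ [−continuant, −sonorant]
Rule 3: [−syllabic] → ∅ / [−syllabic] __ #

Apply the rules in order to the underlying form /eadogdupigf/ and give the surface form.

Rule 1 (intervocalic voicing): /p/ is a voiceless stop between vowels /u/ and /i/, so it voices to [b]. /eadogdupigf/ → eadogdubigf.
Rule 2 (stop-cluster a-epenthesis): /g/ and /d/ form a stop–stop cluster, so [a] is inserted between them. /eadogdubigf/ → eadogadubigf.
Rule 3 (final cluster simplification): /f/ is the second consonant of a word-final cluster /gf/, so it deletes. /eadogadubigf/ → eadogadubig.

eadogadubig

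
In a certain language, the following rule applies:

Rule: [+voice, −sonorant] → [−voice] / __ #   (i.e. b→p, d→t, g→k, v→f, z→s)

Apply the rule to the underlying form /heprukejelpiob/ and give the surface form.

heprukejelpiop

/b/ is a voiced obstruent in word-final position, so it devoices to [p].
Surface form: [heprukejelpiop].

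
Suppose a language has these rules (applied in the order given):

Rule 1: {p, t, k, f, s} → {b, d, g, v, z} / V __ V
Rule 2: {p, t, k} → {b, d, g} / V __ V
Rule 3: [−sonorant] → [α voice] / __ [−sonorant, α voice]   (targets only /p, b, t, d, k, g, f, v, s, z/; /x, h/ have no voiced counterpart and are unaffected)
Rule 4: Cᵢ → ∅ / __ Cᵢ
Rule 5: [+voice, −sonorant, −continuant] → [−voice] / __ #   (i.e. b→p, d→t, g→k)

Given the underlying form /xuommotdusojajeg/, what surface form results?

Rule 1 (intervocalic voicing): /s/ is a voiceless obstruent between vowels /u/ and /o/, so it voices to [z]. /xuommotdusojajeg/ → xuommotduzojajeg.
Rule 2 (intervocalic voicing): no segment meets the environment; /xuommotduzojajeg/ is unchanged.
Rule 3 (regressive voicing assimilation): /t/ precedes the voiced obstruent /d/, so it voices to [d] by assimilation. /xuommotduzojajeg/ → xuommodduzojajeg.
Rule 4 (degemination): /mm/ is a geminate; the first /m/ deletes. /dd/ is a geminate; the first /d/ deletes. /xuommodduzojajeg/ → xuomoduzojajeg.
Rule 5 (final devoicing): /g/ is a voiced stop in word-final position, so it devoices to [k]. /xuomoduzojajeg/ → xuomoduzojajek.

xuomoduzojajek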